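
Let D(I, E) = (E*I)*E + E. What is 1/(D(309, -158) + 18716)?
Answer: 1/7732434 ≈ 1.2933e-7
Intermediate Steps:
D(I, E) = E + I*E² (D(I, E) = I*E² + E = E + I*E²)
1/(D(309, -158) + 18716) = 1/(-158*(1 - 158*309) + 18716) = 1/(-158*(1 - 48822) + 18716) = 1/(-158*(-48821) + 18716) = 1/(7713718 + 18716) = 1/7732434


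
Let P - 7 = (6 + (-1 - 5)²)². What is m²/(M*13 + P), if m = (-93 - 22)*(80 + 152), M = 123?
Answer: 71182240/337 ≈ 2.1122e+5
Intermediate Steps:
P = 1771 (P = 7 + (6 + (-1 - 5)²)² = 7 + (6 + (-6)²)² = 7 + (6 + 36)² = 7 + 42² = 7 + 1764 = 1771)
m = -26680 (m = -115*232 = -26680)
m²/(M*13 + P) = (-26680)²/(123*13 + 1771) = 711822400/(1599 + 1771) = 711822400/3370 = 711822400*(1/3370) = 71182240/337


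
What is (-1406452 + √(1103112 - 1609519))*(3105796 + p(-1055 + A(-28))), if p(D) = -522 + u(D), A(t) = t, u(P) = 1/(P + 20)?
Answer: -4642566212595972/1063 + 3300906261*I*√506407/1063 ≈ -4.3674e+12 + 2.2098e+9*I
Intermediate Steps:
u(P) = 1/(20 + P)
p(D) = -522 + 1/(20 + D)
(-1406452 + √(1103112 - 1609519))*(3105796 + p(-1055 + A(-28))) = (-1406452 + √(1103112 - 1609519))*(3105796 + (-10439 - 522*(-1055 - 28))/(20 + (-1055 - 28))) = (-1406452 + √(-506407))*(3105796 + (-10439 - 522*(-1083))/(20 - 1083)) = (-1406452 + I*√506407)*(3105796 + (-10439 + 565326)/(-1063)) = (-1406452 + I*√506407)*(3105796 - 1/1063*554887) = (-1406452 + I*√506407)*(3105796 - 554887/1063) = (-1406452 + I*√506407)*(3300906261/1063) = -4642566212595972/1063 + 3300906261*I*√506407/1063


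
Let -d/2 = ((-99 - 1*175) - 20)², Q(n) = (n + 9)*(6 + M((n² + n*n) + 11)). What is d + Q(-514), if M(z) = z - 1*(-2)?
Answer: -267020427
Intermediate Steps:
M(z) = 2 + z (M(z) = z + 2 = 2 + z)
Q(n) = (9 + n)*(19 + 2*n²) (Q(n) = (n + 9)*(6 + (2 + ((n² + n*n) + 11))) = (9 + n)*(6 + (2 + ((n² + n²) + 11))) = (9 + n)*(6 + (2 + (2*n² + 11))) = (9 + n)*(6 + (2 + (11 + 2*n²))) = (9 + n)*(6 + (13 + 2*n²)) = (9 + n)*(19 + 2*n²))
d = -172872 (d = -2*((-99 - 1*175) - 20)² = -2*((-99 - 175) - 20)² = -2*(-274 - 20)² = -2*(-294)² = -2*86436 = -172872)
d + Q(-514) = -172872 + (171 + 2*(-514)³ + 18*(-514)² + 19*(-514)) = -172872 + (171 + 2*(-135796744) + 18*264196 - 9766) = -172872 + (171 - 271593488 + 4755528 - 9766) = -172872 - 266847555 = -267020427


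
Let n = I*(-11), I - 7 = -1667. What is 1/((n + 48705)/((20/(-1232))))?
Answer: -1/4125044 ≈ -2.4242e-7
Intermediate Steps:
I = -1660 (I = 7 - 1667 = -1660)
n = 18260 (n = -1660*(-11) = 18260)
1/((n + 48705)/((20/(-1232)))) = 1/((18260 + 48705)/((20/(-1232)))) = 1/(66965/((-1/1232*20))) = 1/(66965/(-5/308)) = 1/(66965*(-308/5)) = 1/(-4125044) = -1/4125044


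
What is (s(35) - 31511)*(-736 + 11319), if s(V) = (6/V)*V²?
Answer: -331258483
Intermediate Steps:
s(V) = 6*V
(s(35) - 31511)*(-736 + 11319) = (6*35 - 31511)*(-736 + 11319) = (210 - 31511)*10583 = -31301*10583 = -331258483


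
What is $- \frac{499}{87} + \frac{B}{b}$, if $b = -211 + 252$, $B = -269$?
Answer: $- \frac{43862}{3567} \approx -12.297$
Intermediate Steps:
$b = 41$
$- \frac{499}{87} + \frac{B}{b} = - \frac{499}{87} - \frac{269}{41} = - \frac{43862}{3567}$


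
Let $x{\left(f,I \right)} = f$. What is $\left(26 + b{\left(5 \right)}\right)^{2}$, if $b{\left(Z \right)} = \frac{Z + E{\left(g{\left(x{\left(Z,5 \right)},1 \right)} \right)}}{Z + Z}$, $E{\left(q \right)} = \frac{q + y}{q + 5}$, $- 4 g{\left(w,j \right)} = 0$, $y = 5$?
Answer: $\frac{17689}{25} \approx 707.56$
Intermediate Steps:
$g{\left(w,j \right)} = 0$ ($g{\left(w,j \right)} = \left(- \frac{1}{4}\right) 0 = 0$)
$E{\left(q \right)} = 1$ ($E{\left(q \right)} = \frac{q + 5}{q + 5} = \frac{5 + q}{5 + q} = 1$)
$b{\left(Z \right)} = \frac{1 + Z}{2 Z}$ ($b{\left(Z \right)} = \frac{Z + 1}{Z + Z} = \frac{1 + Z}{2 Z}$)
$\left(26 + b{\left(5 \right)}\right)^{2} = \left(26 + \frac{1 + 5}{2 \cdot 5}\right)^{2} = \left(26 + \frac{1}{2} \cdot \frac{1}{5} \cdot 6\right)^{2} = \left(26 + \frac{3}{5}\right)^{2} = \left(\frac{133}{5}\right)^{2} = \frac{17689}{25}$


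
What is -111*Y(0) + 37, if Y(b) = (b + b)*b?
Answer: 37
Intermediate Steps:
Y(b) = 2*b² (Y(b) = (2*b)*b = 2*b²)
-111*Y(0) + 37 = -222*0² + 37 = -222*0 + 37 = -111*0 + 37 = 0 + 37 = 37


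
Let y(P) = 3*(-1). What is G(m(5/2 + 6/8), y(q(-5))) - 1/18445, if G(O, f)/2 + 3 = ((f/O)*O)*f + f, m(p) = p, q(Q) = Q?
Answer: 110669/18445 ≈ 5.9999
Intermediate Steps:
y(P) = -3
G(O, f) = -6 + 2*f + 2*f² (G(O, f) = -6 + 2*(((f/O)*O)*f + f) = -6 + 2*(f*f + f) = -6 + 2*(f² + f) = -6 + 2*(f + f²) = -6 + (2*f + 2*f²) = -6 + 2*f + 2*f²)
G(m(5/2 + 6/8), y(q(-5))) - 1/18445 = (-6 + 2*(-3) + 2*(-3)²) - 1/18445 = (-6 - 6 + 2*9) - 1*1/18445 = (-6 - 6 + 18) - 1/18445 = 6 - 1/18445 = 110669/18445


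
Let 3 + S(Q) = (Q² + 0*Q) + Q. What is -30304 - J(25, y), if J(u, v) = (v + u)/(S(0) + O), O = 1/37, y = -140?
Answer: -667539/22 ≈ -30343.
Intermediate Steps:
S(Q) = -3 + Q + Q² (S(Q) = -3 + ((Q² + 0*Q) + Q) = -3 + ((Q² + 0) + Q) = -3 + (Q² + Q) = -3 + (Q + Q²) = -3 + Q + Q²)
O = 1/37 ≈ 0.027027
J(u, v) = -37*u/110 - 37*v/110 (J(u, v) = (v + u)/((-3 + 0 + 0²) + 1/37) = (u + v)/((-3 + 0 + 0) + 1/37) = (u + v)/(-3 + 1/37) = (u + v)/(-110/37) = (u + v)*(-37/110) = -37*u/110 - 37*v/110)
-30304 - J(25, y) = -30304 - (-37/110*25 - 37/110*(-140)) = -30304 - (-185/22 + 518/11) = -30304 - 1*851/22 = -30304 - 851/22 = -667539/22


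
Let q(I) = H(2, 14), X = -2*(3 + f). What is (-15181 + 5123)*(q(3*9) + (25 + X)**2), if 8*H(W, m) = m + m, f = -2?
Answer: -5355885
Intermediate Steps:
H(W, m) = m/4 (H(W, m) = (m + m)/8 = (2*m)/8 = m/4)
X = -2 (X = -2*(3 - 2) = -2*1 = -2)
q(I) = 7/2 (q(I) = (1/4)*14 = 7/2)
(-15181 + 5123)*(q(3*9) + (25 + X)**2) = (-15181 + 5123)*(7/2 + (25 - 2)**2) = -10058*(7/2 + 23**2) = -10058*(7/2 + 529) = -10058*1065/2 = -5355885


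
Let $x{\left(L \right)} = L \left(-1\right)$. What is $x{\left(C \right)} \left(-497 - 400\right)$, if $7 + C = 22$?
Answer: $13455$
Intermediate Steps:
$C = 15$ ($C = -7 + 22 = 15$)
$x{\left(L \right)} = - L$
$x{\left(C \right)} \left(-497 - 400\right) = \left(-1\right) 15 \left(-497 - 400\right) = \left(-15\right) \left(-897\right) = 13455$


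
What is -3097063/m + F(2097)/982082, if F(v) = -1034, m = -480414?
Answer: 1520536538545/235902970974 ≈ 6.4456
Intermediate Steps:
-3097063/m + F(2097)/982082 = -3097063/(-480414) - 1034/982082 = -3097063*(-1/480414) - 1034*1/982082 = 3097063/480414 - 517/491041 = 1520536538545/235902970974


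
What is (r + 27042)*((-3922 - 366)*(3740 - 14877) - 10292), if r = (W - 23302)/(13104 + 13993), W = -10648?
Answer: 4997712245996048/3871 ≈ 1.2911e+12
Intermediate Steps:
r = -4850/3871 (r = (-10648 - 23302)/(13104 + 13993) = -33950/27097 = -33950*1/27097 = -4850/3871 ≈ -1.2529)
(r + 27042)*((-3922 - 366)*(3740 - 14877) - 10292) = (-4850/3871 + 27042)*((-3922 - 366)*(3740 - 14877) - 10292) = 104674732*(-4288*(-11137) - 10292)/3871 = 104674732*(47755456 - 10292)/3871 = (104674732/3871)*47745164 = 4997712245996048/3871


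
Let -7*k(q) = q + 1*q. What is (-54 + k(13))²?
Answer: 163216/49 ≈ 3330.9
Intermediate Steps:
k(q) = -2*q/7 (k(q) = -(q + 1*q)/7 = -(q + q)/7 = -2*q/7)
(-54 + k(13))² = (-54 - 2/7*13)² = (-54 - 26/7)² = (-404/7)² = 163216/49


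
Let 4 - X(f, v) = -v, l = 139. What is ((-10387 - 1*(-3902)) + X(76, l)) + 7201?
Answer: 859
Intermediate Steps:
X(f, v) = 4 + v (X(f, v) = 4 - (-1)*v = 4 + v)
((-10387 - 1*(-3902)) + X(76, l)) + 7201 = ((-10387 - 1*(-3902)) + (4 + 139)) + 7201 = ((-10387 + 3902) + 143) + 7201 = (-6485 + 143) + 7201 = -6342 + 7201 = 859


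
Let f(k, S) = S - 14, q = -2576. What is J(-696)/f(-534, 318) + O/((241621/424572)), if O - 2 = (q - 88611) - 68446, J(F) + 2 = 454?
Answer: -5150861519659/18363196 ≈ -2.8050e+5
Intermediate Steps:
J(F) = 452 (J(F) = -2 + 454 = 452)
f(k, S) = -14 + S
O = -159631 (O = 2 + ((-2576 - 88611) - 68446) = 2 + (-91187 - 68446) = 2 - 159633 = -159631)
J(-696)/f(-534, 318) + O/((241621/424572)) = 452/(-14 + 318) - 159631/(241621/424572) = 452/304 - 159631/(241621*(1/424572)) = 452*(1/304) - 159631/241621/424572 = 113/76 - 159631*424572/241621 = 113/76 - 67774852932/241621 = -5150861519659/18363196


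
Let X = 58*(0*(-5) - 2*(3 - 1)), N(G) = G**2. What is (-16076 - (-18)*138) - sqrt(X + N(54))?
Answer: -13592 - 2*sqrt(671) ≈ -13644.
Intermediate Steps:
X = -232 (X = 58*(0 - 2*2) = 58*(0 - 4) = 58*(-4) = -232)
(-16076 - (-18)*138) - sqrt(X + N(54)) = (-16076 - (-18)*138) - sqrt(-232 + 54**2) = (-16076 - 1*(-2484)) - sqrt(-232 + 2916) = (-16076 + 2484) - sqrt(2684) = -13592 - 2*sqrt(671)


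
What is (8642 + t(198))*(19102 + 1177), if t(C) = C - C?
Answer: 175251118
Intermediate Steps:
t(C) = 0
(8642 + t(198))*(19102 + 1177) = (8642 + 0)*(19102 + 1177) = 8642*20279 = 175251118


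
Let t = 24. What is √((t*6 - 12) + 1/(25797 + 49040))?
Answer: √739276181945/74837 ≈ 11.489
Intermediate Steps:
√((t*6 - 12) + 1/(25797 + 49040)) = √((24*6 - 12) + 1/(25797 + 49040)) = √((144 - 12) + 1/74837) = √(132 + 1/74837) = √(9878485/74837) = √739276181945/74837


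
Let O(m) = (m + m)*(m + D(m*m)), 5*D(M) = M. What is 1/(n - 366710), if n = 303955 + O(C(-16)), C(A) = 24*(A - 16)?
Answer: -5/900385199 ≈ -5.5532e-9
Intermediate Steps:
D(M) = M/5
C(A) = -384 + 24*A (C(A) = 24*(-16 + A) = -384 + 24*A)
O(m) = 2*m*(m + m²/5) (O(m) = (m + m)*(m + (m*m)/5) = (2*m)*(m + m²/5) = 2*m*(m + m²/5))
n = -898551649/5 (n = 303955 + 2*(-384 + 24*(-16))²*(5 + (-384 + 24*(-16)))/5 = 303955 + 2*(-384 - 384)²*(5 + (-384 - 384))/5 = 303955 + (⅖)*(-768)²*(5 - 768) = 303955 + (⅖)*589824*(-763) = 303955 - 900071424/5 = -898551649/5 ≈ -1.7971e+8)
1/(n - 366710) = 1/(-898551649/5 - 366710) = 1/(-900385199/5) = -5/900385199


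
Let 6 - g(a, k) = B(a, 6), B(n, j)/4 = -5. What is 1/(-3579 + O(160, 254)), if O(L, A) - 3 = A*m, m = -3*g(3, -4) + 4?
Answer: -1/22372 ≈ -4.4699e-5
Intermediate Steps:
B(n, j) = -20 (B(n, j) = 4*(-5) = -20)
g(a, k) = 26 (g(a, k) = 6 - 1*(-20) = 6 + 20 = 26)
m = -74 (m = -3*26 + 4 = -78 + 4 = -74)
O(L, A) = 3 - 74*A (O(L, A) = 3 + A*(-74) = 3 - 74*A)
1/(-3579 + O(160, 254)) = 1/(-3579 + (3 - 74*254)) = 1/(-3579 + (3 - 18796)) = 1/(-3579 - 18793) = 1/(-22372) = -1/22372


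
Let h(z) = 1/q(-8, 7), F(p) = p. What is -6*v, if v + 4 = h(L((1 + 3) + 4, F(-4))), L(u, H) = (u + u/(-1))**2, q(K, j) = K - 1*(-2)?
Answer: 25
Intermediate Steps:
q(K, j) = 2 + K (q(K, j) = K + 2 = 2 + K)
L(u, H) = 0 (L(u, H) = (u + u*(-1))**2 = (u - u)**2 = 0**2 = 0)
h(z) = -1/6 (h(z) = 1/(2 - 8) = 1/(-6) = -1/6)
v = -25/6 (v = -4 - 1/6 = -25/6 ≈ -4.1667)
-6*v = -6*(-25/6) = 25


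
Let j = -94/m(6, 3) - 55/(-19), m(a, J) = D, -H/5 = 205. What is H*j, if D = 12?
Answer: 577075/114 ≈ 5062.1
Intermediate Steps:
H = -1025 (H = -5*205 = -1025)
m(a, J) = 12
j = -563/114 (j = -94/12 - 55/(-19) = -94*1/12 - 55*(-1/19) = -47/6 + 55/19 = -563/114 ≈ -4.9386)
H*j = -1025*(-563/114) = 577075/114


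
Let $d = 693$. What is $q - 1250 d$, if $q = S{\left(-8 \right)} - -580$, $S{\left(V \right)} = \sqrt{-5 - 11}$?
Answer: $-865670 + 4 i \approx -8.6567 \cdot 10^{5} + 4.0 i$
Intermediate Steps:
$S{\left(V \right)} = 4 i$ ($S{\left(V \right)} = \sqrt{-16} = 4 i$)
$q = 580 + 4 i$ ($q = 4 i - -580 = 4 i + 580 = 580 + 4 i \approx 580.0 + 4.0 i$)
$q - 1250 d = \left(580 + 4 i\right) - 866250 = -865670 + 4 i$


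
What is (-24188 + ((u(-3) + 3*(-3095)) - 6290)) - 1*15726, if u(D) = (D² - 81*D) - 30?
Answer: -55267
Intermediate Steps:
u(D) = -30 + D² - 81*D
(-24188 + ((u(-3) + 3*(-3095)) - 6290)) - 1*15726 = (-24188 + (((-30 + (-3)² - 81*(-3)) + 3*(-3095)) - 6290)) - 1*15726 = (-24188 + (((-30 + 9 + 243) - 9285) - 6290)) - 15726 = (-24188 + ((222 - 9285) - 6290)) - 15726 = (-24188 + (-9063 - 6290)) - 15726 = (-24188 - 15353) - 15726 = -39541 - 15726 = -55267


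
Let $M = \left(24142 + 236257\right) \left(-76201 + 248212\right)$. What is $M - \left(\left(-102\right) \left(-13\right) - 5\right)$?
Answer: $44791491068$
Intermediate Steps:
$M = 44791492389$ ($M = 260399 \cdot 172011 = 44791492389$)
$M - \left(\left(-102\right) \left(-13\right) - 5\right) = 44791492389 - \left(\left(-102\right) \left(-13\right) - 5\right) = 44791492389 - \left(1326 - 5\right) = 44791492389 - 1321 = 44791491068$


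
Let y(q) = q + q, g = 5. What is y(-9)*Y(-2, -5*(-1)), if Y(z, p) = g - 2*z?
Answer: -162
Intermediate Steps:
Y(z, p) = 5 - 2*z
y(q) = 2*q
y(-9)*Y(-2, -5*(-1)) = (2*(-9))*(5 - 2*(-2)) = -18*(5 + 4) = -18*9 = -162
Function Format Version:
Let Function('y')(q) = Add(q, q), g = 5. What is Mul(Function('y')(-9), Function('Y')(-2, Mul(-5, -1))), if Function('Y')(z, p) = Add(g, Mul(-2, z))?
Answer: -162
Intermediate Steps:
Function('Y')(z, p) = Add(5, Mul(-2, z))
Function('y')(q) = Mul(2, q)
Mul(Function('y')(-9), Function('Y')(-2, Mul(-5, -1))) = Mul(Mul(2, -9), Add(5, Mul(-2, -2))) = Mul(-18, Add(5, 4)) = Mul(-18, 9) = -162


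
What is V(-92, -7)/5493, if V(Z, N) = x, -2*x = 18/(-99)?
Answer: 1/60423 ≈ 1.6550e-5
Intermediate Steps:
x = 1/11 (x = -9/(-99) = -9*(-1)/99 = -½*(-2/11) = 1/11 ≈ 0.090909)
V(Z, N) = 1/11
V(-92, -7)/5493 = (1/11)/5493 = (1/11)*(1/5493) = 1/60423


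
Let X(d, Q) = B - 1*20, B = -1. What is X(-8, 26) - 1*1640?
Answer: -1661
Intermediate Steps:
X(d, Q) = -21 (X(d, Q) = -1 - 1*20 = -1 - 20 = -21)
X(-8, 26) - 1*1640 = -21 - 1*1640 = -21 - 1640 = -1661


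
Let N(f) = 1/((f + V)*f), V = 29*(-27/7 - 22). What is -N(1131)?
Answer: -7/3017508 ≈ -2.3198e-6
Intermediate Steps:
V = -5249/7 (V = 29*(-27*⅐ - 22) = 29*(-27/7 - 22) = 29*(-181/7) = -5249/7 ≈ -749.86)
N(f) = 1/(f*(-5249/7 + f)) (N(f) = 1/((f - 5249/7)*f) = 1/((-5249/7 + f)*f) = 1/(f*(-5249/7 + f)))
-N(1131) = -7/(1131*(-5249 + 7*1131)) = -7/(1131*(-5249 + 7917)) = -7/(1131*2668) = -1*7/3017508 = -7/3017508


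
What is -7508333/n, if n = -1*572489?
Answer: 7508333/572489 ≈ 13.115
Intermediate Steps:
n = -572489
-7508333/n = -7508333/(-572489) = -7508333*(-1/572489) = 7508333/572489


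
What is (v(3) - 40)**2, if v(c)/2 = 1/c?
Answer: 13924/9 ≈ 1547.1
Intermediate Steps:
v(c) = 2/c
(v(3) - 40)**2 = (2/3 - 40)**2 = (-118/3)**2 = 13924/9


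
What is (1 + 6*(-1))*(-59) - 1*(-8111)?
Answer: 8406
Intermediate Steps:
(1 + 6*(-1))*(-59) - 1*(-8111) = (1 - 6)*(-59) + 8111 = -5*(-59) + 8111 = 295 + 8111 = 8406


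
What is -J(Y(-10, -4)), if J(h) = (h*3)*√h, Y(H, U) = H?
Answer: 30*I*√10 ≈ 94.868*I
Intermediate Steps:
J(h) = 3*h^(3/2) (J(h) = (3*h)*√h = 3*h^(3/2))
-J(Y(-10, -4)) = -3*(-10)^(3/2) = -3*(-10*I*√10) = -(-30)*I*√10 = 30*I*√10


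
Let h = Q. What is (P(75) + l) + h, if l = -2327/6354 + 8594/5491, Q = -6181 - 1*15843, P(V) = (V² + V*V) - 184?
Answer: -382280753093/34889814 ≈ -10957.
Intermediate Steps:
P(V) = -184 + 2*V² (P(V) = (V² + V²) - 184 = 2*V² - 184 = -184 + 2*V²)
Q = -22024 (Q = -6181 - 15843 = -22024)
l = 41828719/34889814 (l = -2327*1/6354 + 8594*(1/5491) = -2327/6354 + 8594/5491 = 41828719/34889814 ≈ 1.1989)
h = -22024
(P(75) + l) + h = ((-184 + 2*75²) + 41828719/34889814) - 22024 = ((-184 + 2*5625) + 41828719/34889814) - 22024 = ((-184 + 11250) + 41828719/34889814) - 22024 = (11066 + 41828719/34889814) - 22024 = 386132510443/34889814 - 22024 = -382280753093/34889814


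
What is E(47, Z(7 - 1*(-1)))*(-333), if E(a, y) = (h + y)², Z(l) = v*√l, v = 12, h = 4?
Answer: -388944 - 63936*√2 ≈ -4.7936e+5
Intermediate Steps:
Z(l) = 12*√l
E(a, y) = (4 + y)²
E(47, Z(7 - 1*(-1)))*(-333) = (4 + 12*√(7 - 1*(-1)))²*(-333) = (4 + 12*√(7 + 1))²*(-333) = (4 + 12*√8)²*(-333) = (4 + 12*(2*√2))²*(-333) = (4 + 24*√2)²*(-333) = -333*(4 + 24*√2)²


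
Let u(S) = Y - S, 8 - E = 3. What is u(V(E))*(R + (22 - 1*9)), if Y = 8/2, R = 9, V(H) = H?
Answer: -22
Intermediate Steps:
E = 5 (E = 8 - 1*3 = 8 - 3 = 5)
Y = 4 (Y = 8*(1/2) = 4)
u(S) = 4 - S
u(V(E))*(R + (22 - 1*9)) = (4 - 1*5)*(9 + (22 - 1*9)) = (4 - 5)*(9 + (22 - 9)) = -(9 + 13) = -1*22 = -22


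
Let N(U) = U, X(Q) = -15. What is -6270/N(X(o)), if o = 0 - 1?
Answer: 418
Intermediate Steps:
o = -1
-6270/N(X(o)) = -6270/(-15) = -6270*(-1/15) = 418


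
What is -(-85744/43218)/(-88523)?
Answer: -42872/1912893507 ≈ -2.2412e-5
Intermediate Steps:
-(-85744/43218)/(-88523) = -(-85744*1/43218)*(-1)/88523 = -(-42872)*(-1)/(21609*88523) = -1*42872/1912893507 = -42872/1912893507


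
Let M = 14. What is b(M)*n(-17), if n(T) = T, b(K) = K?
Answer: -238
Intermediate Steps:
b(M)*n(-17) = 14*(-17) = -238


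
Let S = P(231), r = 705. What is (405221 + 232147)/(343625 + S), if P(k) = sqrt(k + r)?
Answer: 219015579000/118078139689 - 3824208*sqrt(26)/118078139689 ≈ 1.8547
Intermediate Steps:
P(k) = sqrt(705 + k) (P(k) = sqrt(k + 705) = sqrt(705 + k))
S = 6*sqrt(26) (S = sqrt(705 + 231) = sqrt(936) = 6*sqrt(26) ≈ 30.594)
(405221 + 232147)/(343625 + S) = (405221 + 232147)/(343625 + 6*sqrt(26)) = 637368/(343625 + 6*sqrt(26))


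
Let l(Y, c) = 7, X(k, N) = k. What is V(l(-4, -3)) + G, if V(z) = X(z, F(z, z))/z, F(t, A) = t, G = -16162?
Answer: -16161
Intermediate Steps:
V(z) = 1 (V(z) = z/z = 1)
V(l(-4, -3)) + G = 1 - 16162 = -16161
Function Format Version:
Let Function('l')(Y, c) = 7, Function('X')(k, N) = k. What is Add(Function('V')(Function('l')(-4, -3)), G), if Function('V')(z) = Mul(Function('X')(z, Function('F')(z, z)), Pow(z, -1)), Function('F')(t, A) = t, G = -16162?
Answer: -16161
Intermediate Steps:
Function('V')(z) = 1 (Function('V')(z) = Mul(z, Pow(z, -1)) = 1)
Add(Function('V')(Function('l')(-4, -3)), G) = Add(1, -16162) = -16161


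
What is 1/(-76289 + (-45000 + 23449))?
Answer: -1/97840 ≈ -1.0221e-5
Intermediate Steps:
1/(-76289 + (-45000 + 23449)) = 1/(-76289 - 21551) = 1/(-97840) = -1/97840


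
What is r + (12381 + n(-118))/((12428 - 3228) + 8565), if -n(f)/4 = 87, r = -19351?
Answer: -343758482/17765 ≈ -19350.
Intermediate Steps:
n(f) = -348 (n(f) = -4*87 = -348)
r + (12381 + n(-118))/((12428 - 3228) + 8565) = -19351 + (12381 - 348)/((12428 - 3228) + 8565) = -19351 + 12033/(9200 + 8565) = -19351 + 12033/17765 = -343758482/17765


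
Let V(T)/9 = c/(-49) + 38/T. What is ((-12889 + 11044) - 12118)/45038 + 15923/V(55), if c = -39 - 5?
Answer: 483038598334/433918611 ≈ 1113.2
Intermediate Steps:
c = -44
V(T) = 396/49 + 342/T (V(T) = 9*(-44/(-49) + 38/T) = 9*(-44*(-1/49) + 38/T) = 9*(44/49 + 38/T) = 396/49 + 342/T)
((-12889 + 11044) - 12118)/45038 + 15923/V(55) = ((-12889 + 11044) - 12118)/45038 + 15923/(396/49 + 342/55) = (-1845 - 12118)*(1/45038) + 15923/(396/49 + 342*(1/55)) = -13963*1/45038 + 15923/(396/49 + 342/55) = -13963/45038 + 15923/(38538/2695) = -13963/45038 + 15923*(2695/38538) = -13963/45038 + 42912485/38538 = 483038598334/433918611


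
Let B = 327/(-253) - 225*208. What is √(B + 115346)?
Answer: √4387478183/253 ≈ 261.81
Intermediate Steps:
B = -11840727/253 (B = 327*(-1/253) - 46800 = -327/253 - 46800 = -11840727/253 ≈ -46801.)
√(B + 115346) = √(-11840727/253 + 115346) = √(17341811/253) = √4387478183/253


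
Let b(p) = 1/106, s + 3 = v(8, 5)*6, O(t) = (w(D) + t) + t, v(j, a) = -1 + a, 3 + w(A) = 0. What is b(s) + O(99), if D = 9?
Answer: 20671/106 ≈ 195.01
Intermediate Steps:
w(A) = -3 (w(A) = -3 + 0 = -3)
O(t) = -3 + 2*t (O(t) = (-3 + t) + t = -3 + 2*t)
s = 21 (s = -3 + (-1 + 5)*6 = -3 + 4*6 = -3 + 24 = 21)
b(p) = 1/106
b(s) + O(99) = 1/106 + (-3 + 2*99) = 1/106 + (-3 + 198) = 1/106 + 195 = 20671/106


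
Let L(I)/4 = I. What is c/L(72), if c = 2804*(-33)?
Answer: -7711/24 ≈ -321.29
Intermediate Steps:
c = -92532
L(I) = 4*I
c/L(72) = -92532/(4*72) = -92532/288 = -92532*1/288 = -7711/24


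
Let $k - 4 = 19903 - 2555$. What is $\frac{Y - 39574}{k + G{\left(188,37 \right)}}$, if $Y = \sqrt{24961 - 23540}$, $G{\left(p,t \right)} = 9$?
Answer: $- \frac{39574}{17361} + \frac{7 \sqrt{29}}{17361} \approx -2.2773$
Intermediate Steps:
$Y = 7 \sqrt{29}$ ($Y = \sqrt{1421} = 7 \sqrt{29} \approx 37.696$)
$k = 17352$ ($k = 4 + \left(19903 - 2555\right) = 4 + 17348 = 17352$)
$\frac{Y - 39574}{k + G{\left(188,37 \right)}} = \frac{7 \sqrt{29} - 39574}{17352 + 9} = \frac{-39574 + 7 \sqrt{29}}{17361} = \left(-39574 + 7 \sqrt{29}\right) \frac{1}{17361} = - \frac{39574}{17361} + \frac{7 \sqrt{29}}{17361}$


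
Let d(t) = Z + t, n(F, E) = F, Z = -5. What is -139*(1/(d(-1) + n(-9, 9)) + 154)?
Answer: -320951/15 ≈ -21397.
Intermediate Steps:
d(t) = -5 + t
-139*(1/(d(-1) + n(-9, 9)) + 154) = -139*(1/((-5 - 1) - 9) + 154) = -139*(1/(-6 - 9) + 154) = -139*(1/(-15) + 154) = -139*(-1/15 + 154) = -139*2309/15 = -320951/15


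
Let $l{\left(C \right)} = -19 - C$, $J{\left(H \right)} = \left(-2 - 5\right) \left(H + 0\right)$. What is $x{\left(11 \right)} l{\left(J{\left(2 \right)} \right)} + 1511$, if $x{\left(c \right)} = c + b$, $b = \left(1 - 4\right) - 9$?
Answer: $1516$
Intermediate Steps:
$b = -12$ ($b = -3 - 9 = -12$)
$J{\left(H \right)} = - 7 H$
$x{\left(c \right)} = -12 + c$ ($x{\left(c \right)} = c - 12 = -12 + c$)
$x{\left(11 \right)} l{\left(J{\left(2 \right)} \right)} + 1511 = \left(-12 + 11\right) \left(-19 - \left(-7\right) 2\right) + 1511 = - (-19 - -14) + 1511 = - (-19 + 14) + 1511 = \left(-1\right) \left(-5\right) + 1511 = 5 + 1511 = 1516$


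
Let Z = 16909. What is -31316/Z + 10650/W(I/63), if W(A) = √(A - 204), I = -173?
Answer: -31316/16909 - 6390*I*√3647/521 ≈ -1.852 - 740.68*I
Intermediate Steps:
W(A) = √(-204 + A)
-31316/Z + 10650/W(I/63) = -31316/16909 + 10650/(√(-204 - 173/63)) = -31316/16909 + 10650/(√(-13025/63)) = -31316/16909 + 10650/((5*I*√3647/21)) = -31316/16909 + 10650*(-3*I*√3647/2605) = -31316/16909 - 6390*I*√3647/521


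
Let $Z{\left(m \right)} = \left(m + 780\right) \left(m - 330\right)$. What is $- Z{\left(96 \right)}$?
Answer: $204984$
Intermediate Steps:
$Z{\left(m \right)} = \left(-330 + m\right) \left(780 + m\right)$ ($Z{\left(m \right)} = \left(780 + m\right) \left(-330 + m\right) = \left(-330 + m\right) \left(780 + m\right)$)
$- Z{\left(96 \right)} = - (-257400 + 96^{2} + 450 \cdot 96) = - (-257400 + 9216 + 43200) = \left(-1\right) \left(-204984\right) = 204984$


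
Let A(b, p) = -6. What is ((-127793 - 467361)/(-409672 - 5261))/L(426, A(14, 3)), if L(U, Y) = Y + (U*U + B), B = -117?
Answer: 595154/75249344349 ≈ 7.9091e-6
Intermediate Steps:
L(U, Y) = -117 + Y + U² (L(U, Y) = Y + (U*U - 117) = Y + (U² - 117) = Y + (-117 + U²) = -117 + Y + U²)
((-127793 - 467361)/(-409672 - 5261))/L(426, A(14, 3)) = ((-127793 - 467361)/(-409672 - 5261))/(-117 - 6 + 426²) = (-595154/(-414933))/(-117 - 6 + 181476) = -595154*(-1/414933)/181353 = (595154/414933)*(1/181353) = 595154/75249344349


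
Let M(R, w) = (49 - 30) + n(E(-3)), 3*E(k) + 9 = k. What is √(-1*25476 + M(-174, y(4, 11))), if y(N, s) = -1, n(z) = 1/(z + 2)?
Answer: I*√101830/2 ≈ 159.55*I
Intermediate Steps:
E(k) = -3 + k/3
n(z) = 1/(2 + z)
M(R, w) = 37/2 (M(R, w) = (49 - 30) + 1/(2 + (-3 + (⅓)*(-3))) = 19 + 1/(2 + (-3 - 1)) = 19 + 1/(2 - 4) = 19 + 1/(-2) = 19 - ½ = 37/2)
√(-1*25476 + M(-174, y(4, 11))) = √(-1*25476 + 37/2) = √(-25476 + 37/2) = √(-50915/2) = I*√101830/2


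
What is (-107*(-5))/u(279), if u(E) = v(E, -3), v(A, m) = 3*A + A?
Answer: 535/1116 ≈ 0.47939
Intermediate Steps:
v(A, m) = 4*A
u(E) = 4*E
(-107*(-5))/u(279) = (-107*(-5))/((4*279)) = 535/1116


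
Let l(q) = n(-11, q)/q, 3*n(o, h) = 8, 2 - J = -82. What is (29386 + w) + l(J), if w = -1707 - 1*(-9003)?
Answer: 2310968/63 ≈ 36682.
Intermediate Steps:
J = 84 (J = 2 - 1*(-82) = 2 + 82 = 84)
w = 7296 (w = -1707 + 9003 = 7296)
n(o, h) = 8/3 (n(o, h) = (1/3)*8 = 8/3)
l(q) = 8/(3*q)
(29386 + w) + l(J) = (29386 + 7296) + (8/3)/84 = 36682 + (8/3)*(1/84) = 36682 + 2/63 = 2310968/63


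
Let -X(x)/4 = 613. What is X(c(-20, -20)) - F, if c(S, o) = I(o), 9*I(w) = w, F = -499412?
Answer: 496960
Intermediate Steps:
I(w) = w/9
c(S, o) = o/9
X(x) = -2452 (X(x) = -4*613 = -2452)
X(c(-20, -20)) - F = -2452 - 1*(-499412) = -2452 + 499412 = 496960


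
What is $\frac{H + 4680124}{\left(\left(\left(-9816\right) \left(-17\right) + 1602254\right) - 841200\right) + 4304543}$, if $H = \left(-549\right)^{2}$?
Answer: $\frac{4981525}{5232469} \approx 0.95204$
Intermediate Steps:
$H = 301401$
$\frac{H + 4680124}{\left(\left(\left(-9816\right) \left(-17\right) + 1602254\right) - 841200\right) + 4304543} = \frac{301401 + 4680124}{\left(\left(\left(-9816\right) \left(-17\right) + 1602254\right) - 841200\right) + 4304543} = \frac{4981525}{\left(\left(166872 + 1602254\right) - 841200\right) + 4304543} = \frac{4981525}{\left(1769126 - 841200\right) + 4304543} = \frac{4981525}{927926 + 4304543} = \frac{4981525}{5232469}$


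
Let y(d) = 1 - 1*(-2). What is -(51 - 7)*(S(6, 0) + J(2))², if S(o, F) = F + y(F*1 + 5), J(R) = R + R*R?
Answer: -3564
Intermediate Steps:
y(d) = 3 (y(d) = 1 + 2 = 3)
J(R) = R + R²
S(o, F) = 3 + F (S(o, F) = F + 3 = 3 + F)
-(51 - 7)*(S(6, 0) + J(2))² = -(51 - 7)*((3 + 0) + 2*(1 + 2))² = -44*(3 + 2*3)² = -44*(3 + 6)² = -44*9² = -44*81 = -1*3564 = -3564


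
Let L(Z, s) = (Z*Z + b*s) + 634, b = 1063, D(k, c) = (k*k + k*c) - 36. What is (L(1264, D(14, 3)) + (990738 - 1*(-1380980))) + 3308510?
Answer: 7493284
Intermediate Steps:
D(k, c) = -36 + k² + c*k (D(k, c) = (k² + c*k) - 36 = -36 + k² + c*k)
L(Z, s) = 634 + Z² + 1063*s (L(Z, s) = (Z*Z + 1063*s) + 634 = (Z² + 1063*s) + 634 = 634 + Z² + 1063*s)
(L(1264, D(14, 3)) + (990738 - 1*(-1380980))) + 3308510 = ((634 + 1264² + 1063*(-36 + 14² + 3*14)) + (990738 - 1*(-1380980))) + 3308510 = ((634 + 1597696 + 1063*(-36 + 196 + 42)) + (990738 + 1380980)) + 3308510 = ((634 + 1597696 + 1063*202) + 2371718) + 3308510 = ((634 + 1597696 + 214726) + 2371718) + 3308510 = (1813056 + 2371718) + 3308510 = 4184774 + 3308510 = 7493284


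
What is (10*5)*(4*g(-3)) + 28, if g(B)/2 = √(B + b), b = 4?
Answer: 428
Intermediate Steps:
g(B) = 2*√(4 + B) (g(B) = 2*√(B + 4) = 2*√(4 + B))
(10*5)*(4*g(-3)) + 28 = (10*5)*(4*(2*√(4 - 3))) + 28 = 50*(4*(2*√1)) + 28 = 50*(4*(2*1)) + 28 = 50*(4*2) + 28 = 50*8 + 28 = 400 + 28 = 428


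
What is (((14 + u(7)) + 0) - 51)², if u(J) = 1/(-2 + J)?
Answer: 33856/25 ≈ 1354.2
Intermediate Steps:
(((14 + u(7)) + 0) - 51)² = (((14 + 1/(-2 + 7)) + 0) - 51)² = (((14 + 1/5) + 0) - 51)² = (((14 + ⅕) + 0) - 51)² = ((71/5 + 0) - 51)² = (71/5 - 51)² = (-184/5)² = 33856/25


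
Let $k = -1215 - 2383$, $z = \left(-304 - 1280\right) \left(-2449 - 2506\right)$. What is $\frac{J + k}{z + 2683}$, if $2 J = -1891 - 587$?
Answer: $- \frac{691}{1121629} \approx -0.00061607$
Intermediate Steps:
$J = -1239$ ($J = \frac{-1891 - 587}{2} = \frac{1}{2} \left(-2478\right) = -1239$)
$z = 7848720$ ($z = \left(-1584\right) \left(-4955\right) = 7848720$)
$k = -3598$ ($k = -1215 - 2383 = -3598$)
$\frac{J + k}{z + 2683} = \frac{-1239 - 3598}{7848720 + 2683} = - \frac{4837}{7851403} = \left(-4837\right) \frac{1}{7851403} = - \frac{691}{1121629}$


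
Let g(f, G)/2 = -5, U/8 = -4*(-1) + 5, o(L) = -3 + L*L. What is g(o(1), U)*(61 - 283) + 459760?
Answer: 461980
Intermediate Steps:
o(L) = -3 + L**2
U = 72 (U = 8*(-4*(-1) + 5) = 8*(4 + 5) = 8*9 = 72)
g(f, G) = -10 (g(f, G) = 2*(-5) = -10)
g(o(1), U)*(61 - 283) + 459760 = -10*(61 - 283) + 459760 = -10*(-222) + 459760 = 2220 + 459760 = 461980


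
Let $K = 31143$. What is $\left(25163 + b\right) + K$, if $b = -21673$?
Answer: $34633$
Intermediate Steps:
$\left(25163 + b\right) + K = \left(25163 - 21673\right) + 31143 = 3490 + 31143 = 34633$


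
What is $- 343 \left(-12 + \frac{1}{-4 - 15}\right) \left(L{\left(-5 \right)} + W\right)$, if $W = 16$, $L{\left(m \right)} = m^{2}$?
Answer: $\frac{3220427}{19} \approx 1.695 \cdot 10^{5}$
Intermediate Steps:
$- 343 \left(-12 + \frac{1}{-4 - 15}\right) \left(L{\left(-5 \right)} + W\right) = - 343 \left(-12 + \frac{1}{-4 - 15}\right) \left(\left(-5\right)^{2} + 16\right) = - 343 \left(-12 + \frac{1}{-19}\right) \left(25 + 16\right) = - 343 \left(-12 - \frac{1}{19}\right) 41 = - 343 \left(\left(- \frac{229}{19}\right) 41\right) = \left(-343\right) \left(- \frac{9389}{19}\right) = \frac{3220427}{19}$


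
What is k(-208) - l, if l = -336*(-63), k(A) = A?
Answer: -21376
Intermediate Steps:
l = 21168
k(-208) - l = -208 - 1*21168 = -208 - 21168 = -21376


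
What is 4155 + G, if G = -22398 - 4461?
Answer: -22704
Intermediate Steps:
G = -26859
4155 + G = 4155 - 26859 = -22704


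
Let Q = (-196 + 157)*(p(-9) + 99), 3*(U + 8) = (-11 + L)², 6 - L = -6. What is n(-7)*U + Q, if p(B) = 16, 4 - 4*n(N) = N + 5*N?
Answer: -27439/6 ≈ -4573.2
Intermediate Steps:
L = 12 (L = 6 - 1*(-6) = 6 + 6 = 12)
n(N) = 1 - 3*N/2 (n(N) = 1 - (N + 5*N)/4 = 1 - 3*N/2)
U = -23/3 (U = -8 + (-11 + 12)²/3 = -8 + (⅓)*1² = -8 + (⅓)*1 = -8 + ⅓ = -23/3 ≈ -7.6667)
Q = -4485 (Q = (-196 + 157)*(16 + 99) = -39*115 = -4485)
n(-7)*U + Q = (1 - 3/2*(-7))*(-23/3) - 4485 = (1 + 21/2)*(-23/3) - 4485 = (23/2)*(-23/3) - 4485 = -529/6 - 4485 = -27439/6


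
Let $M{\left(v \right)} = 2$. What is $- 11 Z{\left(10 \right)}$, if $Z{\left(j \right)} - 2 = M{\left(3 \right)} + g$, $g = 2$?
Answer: $-66$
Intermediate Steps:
$Z{\left(j \right)} = 6$ ($Z{\left(j \right)} = 2 + \left(2 + 2\right) = 2 + 4 = 6$)
$- 11 Z{\left(10 \right)} = \left(-11\right) 6 = -66$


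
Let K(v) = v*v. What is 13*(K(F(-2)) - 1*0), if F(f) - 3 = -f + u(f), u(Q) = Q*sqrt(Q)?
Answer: 221 - 260*I*sqrt(2) ≈ 221.0 - 367.7*I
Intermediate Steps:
u(Q) = Q**(3/2)
F(f) = 3 + f**(3/2) - f (F(f) = 3 + (-f + f**(3/2)) = 3 + (f**(3/2) - f) = 3 + f**(3/2) - f)
K(v) = v**2
13*(K(F(-2)) - 1*0) = 13*((3 + (-2)**(3/2) - 1*(-2))**2 - 1*0) = 13*((3 - 2*I*sqrt(2) + 2)**2 + 0) = 13*((5 - 2*I*sqrt(2))**2 + 0) = 13*(5 - 2*I*sqrt(2))**2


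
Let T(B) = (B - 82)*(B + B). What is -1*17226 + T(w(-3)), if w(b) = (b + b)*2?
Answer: -14970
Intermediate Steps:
w(b) = 4*b (w(b) = (2*b)*2 = 4*b)
T(B) = 2*B*(-82 + B) (T(B) = (-82 + B)*(2*B) = 2*B*(-82 + B))
-1*17226 + T(w(-3)) = -1*17226 + 2*(4*(-3))*(-82 + 4*(-3)) = -17226 + 2*(-12)*(-82 - 12) = -17226 + 2*(-12)*(-94) = -17226 + 2256 = -14970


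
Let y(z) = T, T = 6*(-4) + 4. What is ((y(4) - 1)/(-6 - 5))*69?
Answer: 1449/11 ≈ 131.73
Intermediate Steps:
T = -20 (T = -24 + 4 = -20)
y(z) = -20
((y(4) - 1)/(-6 - 5))*69 = ((-20 - 1)/(-6 - 5))*69 = -21/(-11)*69 = -21*(-1/11)*69 = (21/11)*69 = 1449/11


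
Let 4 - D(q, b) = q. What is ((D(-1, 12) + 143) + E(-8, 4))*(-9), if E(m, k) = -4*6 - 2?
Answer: -1098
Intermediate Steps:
E(m, k) = -26 (E(m, k) = -24 - 2 = -26)
D(q, b) = 4 - q
((D(-1, 12) + 143) + E(-8, 4))*(-9) = (((4 - 1*(-1)) + 143) - 26)*(-9) = (((4 + 1) + 143) - 26)*(-9) = ((5 + 143) - 26)*(-9) = (148 - 26)*(-9) = 122*(-9) = -1098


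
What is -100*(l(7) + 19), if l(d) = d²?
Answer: -6800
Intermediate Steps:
-100*(l(7) + 19) = -100*(7² + 19) = -100*(49 + 19) = -100*68 = -6800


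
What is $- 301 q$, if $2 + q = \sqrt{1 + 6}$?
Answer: $602 - 301 \sqrt{7} \approx -194.37$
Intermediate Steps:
$q = -2 + \sqrt{7}$ ($q = -2 + \sqrt{1 + 6} = -2 + \sqrt{7} \approx 0.64575$)
$- 301 q = - 301 \left(-2 + \sqrt{7}\right) = 602 - 301 \sqrt{7}$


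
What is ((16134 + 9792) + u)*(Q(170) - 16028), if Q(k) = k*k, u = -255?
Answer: 330437112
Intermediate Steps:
Q(k) = k²
((16134 + 9792) + u)*(Q(170) - 16028) = ((16134 + 9792) - 255)*(170² - 16028) = (25926 - 255)*(28900 - 16028) = 25671*12872 = 330437112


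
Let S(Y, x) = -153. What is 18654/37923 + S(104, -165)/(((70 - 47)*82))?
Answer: 9793075/23840926 ≈ 0.41077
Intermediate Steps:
18654/37923 + S(104, -165)/(((70 - 47)*82)) = 18654/37923 - 153*1/(82*(70 - 47)) = 18654*(1/37923) - 153/(23*82) = 6218/12641 - 153/1886 = 9793075/23840926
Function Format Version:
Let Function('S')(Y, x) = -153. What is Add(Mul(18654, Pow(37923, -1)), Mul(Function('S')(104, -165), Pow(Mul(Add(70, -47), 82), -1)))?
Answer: Rational(9793075, 23840926) ≈ 0.41077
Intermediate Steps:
Add(Mul(18654, Pow(37923, -1)), Mul(Function('S')(104, -165), Pow(Mul(Add(70, -47), 82), -1))) = Add(Mul(18654, Pow(37923, -1)), Mul(-153, Pow(Mul(Add(70, -47), 82), -1))) = Add(Mul(18654, Rational(1, 37923)), Mul(-153, Pow(Mul(23, 82), -1))) = Add(Rational(6218, 12641), Mul(-153, Pow(1886, -1))) = Add(Rational(6218, 12641), Mul(-153, Rational(1, 1886))) = Add(Rational(6218, 12641), Rational(-153, 1886)) = Rational(9793075, 23840926)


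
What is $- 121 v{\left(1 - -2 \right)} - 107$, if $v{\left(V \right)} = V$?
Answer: $-470$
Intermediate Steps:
$- 121 v{\left(1 - -2 \right)} - 107 = - 121 \left(1 - -2\right) - 107 = - 121 \left(1 + 2\right) - 107 = \left(-121\right) 3 - 107 = -363 - 107 = -470$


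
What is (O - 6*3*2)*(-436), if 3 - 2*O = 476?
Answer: 118810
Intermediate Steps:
O = -473/2 (O = 3/2 - 1/2*476 = 3/2 - 238 = -473/2 ≈ -236.50)
(O - 6*3*2)*(-436) = (-473/2 - 6*3*2)*(-436) = (-473/2 - 18*2)*(-436) = (-473/2 - 36)*(-436) = -545/2*(-436) = 118810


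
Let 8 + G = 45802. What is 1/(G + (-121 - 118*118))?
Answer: 1/31749 ≈ 3.1497e-5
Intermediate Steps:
G = 45794 (G = -8 + 45802 = 45794)
1/(G + (-121 - 118*118)) = 1/(45794 + (-121 - 118*118)) = 1/(45794 + (-121 - 13924)) = 1/(45794 - 14045) = 1/31749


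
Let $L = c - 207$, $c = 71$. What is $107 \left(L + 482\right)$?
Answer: $37022$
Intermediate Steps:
$L = -136$ ($L = 71 - 207 = -136$)
$107 \left(L + 482\right) = 107 \left(-136 + 482\right) = 107 \cdot 346 = 37022$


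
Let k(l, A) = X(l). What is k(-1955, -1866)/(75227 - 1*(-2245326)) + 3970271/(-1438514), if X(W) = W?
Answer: -9216036574733/3338147978242 ≈ -2.7608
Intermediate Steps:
k(l, A) = l
k(-1955, -1866)/(75227 - 1*(-2245326)) + 3970271/(-1438514) = -1955/(75227 - 1*(-2245326)) + 3970271/(-1438514) = -1955/(75227 + 2245326) + 3970271*(-1/1438514) = -1955/2320553 - 3970271/1438514 = -9216036574733/3338147978242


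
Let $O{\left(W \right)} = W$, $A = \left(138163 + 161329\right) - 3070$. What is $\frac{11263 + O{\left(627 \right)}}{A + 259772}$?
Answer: $\frac{5945}{278097} \approx 0.021377$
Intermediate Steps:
$A = 296422$ ($A = 299492 - 3070 = 296422$)
$\frac{11263 + O{\left(627 \right)}}{A + 259772} = \frac{11263 + 627}{296422 + 259772} = \frac{11890}{556194} = 11890 \cdot \frac{1}{556194} = \frac{5945}{278097}$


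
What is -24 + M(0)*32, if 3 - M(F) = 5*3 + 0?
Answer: -408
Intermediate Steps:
M(F) = -12 (M(F) = 3 - (5*3 + 0) = 3 - (15 + 0) = 3 - 1*15 = 3 - 15 = -12)
-24 + M(0)*32 = -24 - 12*32 = -24 - 384 = -408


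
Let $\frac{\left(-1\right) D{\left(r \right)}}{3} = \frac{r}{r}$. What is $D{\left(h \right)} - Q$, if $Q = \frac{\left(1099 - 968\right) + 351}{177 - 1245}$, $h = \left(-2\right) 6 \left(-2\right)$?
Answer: $- \frac{1361}{534} \approx -2.5487$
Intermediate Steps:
$h = 24$ ($h = \left(-12\right) \left(-2\right) = 24$)
$D{\left(r \right)} = -3$ ($D{\left(r \right)} = - 3 \frac{r}{r} = \left(-3\right) 1 = -3$)
$Q = - \frac{241}{534}$ ($Q = \frac{131 + 351}{-1068} = 482 \left(- \frac{1}{1068}\right) = - \frac{241}{534} \approx -0.45131$)
$D{\left(h \right)} - Q = -3 - - \frac{241}{534} = -3 + \frac{241}{534} = - \frac{1361}{534}$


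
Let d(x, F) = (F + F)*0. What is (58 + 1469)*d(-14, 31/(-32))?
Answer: 0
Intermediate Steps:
d(x, F) = 0 (d(x, F) = (2*F)*0 = 0)
(58 + 1469)*d(-14, 31/(-32)) = (58 + 1469)*0 = 1527*0 = 0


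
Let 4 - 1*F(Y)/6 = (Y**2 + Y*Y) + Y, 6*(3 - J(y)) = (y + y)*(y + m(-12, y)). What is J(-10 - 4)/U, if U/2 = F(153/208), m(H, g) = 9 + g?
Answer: -1389856/424863 ≈ -3.2713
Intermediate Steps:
J(y) = 3 - y*(9 + 2*y)/3 (J(y) = 3 - (y + y)*(y + (9 + y))/6 = 3 - 2*y*(9 + 2*y)/6 = 3 - y*(9 + 2*y)/3)
F(Y) = 24 - 12*Y**2 - 6*Y (F(Y) = 24 - 6*((Y**2 + Y*Y) + Y) = 24 - 6*((Y**2 + Y**2) + Y) = 24 - 6*(2*Y**2 + Y) = 24 - 6*(Y + 2*Y**2) = 24 + (-12*Y**2 - 6*Y) = 24 - 12*Y**2 - 6*Y)
U = 141621/5408 (U = 2*(24 - 12*(153/208)**2 - 918/208) = 2*(24 - 12*(153*(1/208))**2 - 918/208) = 2*(24 - 12*(153/208)**2 - 6*153/208) = 2*(24 - 12*23409/43264 - 459/104) = 2*(24 - 70227/10816 - 459/104) = 2*(141621/10816) = 141621/5408 ≈ 26.187)
J(-10 - 4)/U = (3 - 3*(-10 - 4) - 2*(-10 - 4)**2/3)/(141621/5408) = (3 - 3*(-14) - 2/3*(-14)**2)*(5408/141621) = (3 + 42 - 2/3*196)*(5408/141621) = (3 + 42 - 392/3)*(5408/141621) = -257/3*5408/141621 = -1389856/424863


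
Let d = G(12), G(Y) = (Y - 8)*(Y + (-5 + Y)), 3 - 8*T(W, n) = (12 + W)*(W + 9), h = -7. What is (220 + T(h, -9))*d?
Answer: 33307/2 ≈ 16654.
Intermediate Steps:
T(W, n) = 3/8 - (9 + W)*(12 + W)/8 (T(W, n) = 3/8 - (12 + W)*(W + 9)/8 = 3/8 - (12 + W)*(9 + W)/8 = 3/8 - (9 + W)*(12 + W)/8)
G(Y) = (-8 + Y)*(-5 + 2*Y)
d = 76 (d = 40 - 21*12 + 2*12² = 40 - 252 + 2*144 = 40 - 252 + 288 = 76)
(220 + T(h, -9))*d = (220 + (-105/8 - 21/8*(-7) - ⅛*(-7)²))*76 = (220 + (-105/8 + 147/8 - ⅛*49))*76 = (220 + (-105/8 + 147/8 - 49/8))*76 = (220 - 7/8)*76 = (1753/8)*76 = 33307/2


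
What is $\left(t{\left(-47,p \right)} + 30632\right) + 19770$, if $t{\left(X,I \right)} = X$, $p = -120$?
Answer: $50355$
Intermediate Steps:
$\left(t{\left(-47,p \right)} + 30632\right) + 19770 = \left(-47 + 30632\right) + 19770 = 30585 + 19770 = 50355$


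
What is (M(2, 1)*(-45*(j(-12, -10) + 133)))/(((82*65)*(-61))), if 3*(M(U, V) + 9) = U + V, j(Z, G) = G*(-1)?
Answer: -396/2501 ≈ -0.15834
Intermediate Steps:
j(Z, G) = -G
M(U, V) = -9 + U/3 + V/3 (M(U, V) = -9 + (U + V)/3 = -9 + (U/3 + V/3) = -9 + U/3 + V/3)
(M(2, 1)*(-45*(j(-12, -10) + 133)))/(((82*65)*(-61))) = ((-9 + (1/3)*2 + (1/3)*1)*(-45*(-1*(-10) + 133)))/(((82*65)*(-61))) = ((-9 + 2/3 + 1/3)*(-45*(10 + 133)))/((5330*(-61))) = -(-360)*143/(-325130) = -8*(-6435)*(-1/325130) = 51480*(-1/325130) = -396/2501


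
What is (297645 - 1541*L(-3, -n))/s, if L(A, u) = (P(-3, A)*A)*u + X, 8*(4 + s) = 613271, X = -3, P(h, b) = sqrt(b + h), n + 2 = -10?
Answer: 806048/204413 + 147936*I*sqrt(6)/204413 ≈ 3.9432 + 1.7727*I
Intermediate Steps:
n = -12 (n = -2 - 10 = -12)
s = 613239/8 (s = -4 + (1/8)*613271 = -4 + 613271/8 = 613239/8 ≈ 76655.)
L(A, u) = -3 + A*u*sqrt(-3 + A) (L(A, u) = (sqrt(A - 3)*A)*u - 3 = (sqrt(-3 + A)*A)*u - 3 = (A*sqrt(-3 + A))*u - 3 = A*u*sqrt(-3 + A) - 3 = -3 + A*u*sqrt(-3 + A))
(297645 - 1541*L(-3, -n))/s = (297645 - 1541*(-3 - 3*(-1*(-12))*sqrt(-3 - 3)))/(613239/8) = (297645 - 1541*(-3 - 3*12*sqrt(-6)))*(8/613239) = (297645 - 1541*(-3 - 3*12*I*sqrt(6)))*(8/613239) = (297645 - 1541*(-3 - 36*I*sqrt(6)))*(8/613239) = (297645 + (4623 + 55476*I*sqrt(6)))*(8/613239) = (302268 + 55476*I*sqrt(6))*(8/613239) = 806048/204413 + 147936*I*sqrt(6)/204413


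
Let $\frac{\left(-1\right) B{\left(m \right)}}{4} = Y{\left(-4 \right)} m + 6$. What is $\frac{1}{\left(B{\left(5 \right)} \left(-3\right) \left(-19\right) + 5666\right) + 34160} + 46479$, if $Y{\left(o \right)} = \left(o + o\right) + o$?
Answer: $\frac{2423322103}{52138} \approx 46479.0$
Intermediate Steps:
$Y{\left(o \right)} = 3 o$ ($Y{\left(o \right)} = 2 o + o = 3 o$)
$B{\left(m \right)} = -24 + 48 m$ ($B{\left(m \right)} = - 4 \left(3 \left(-4\right) m + 6\right) = - 4 \left(- 12 m + 6\right) = - 4 \left(6 - 12 m\right) = -24 + 48 m$)
$\frac{1}{\left(B{\left(5 \right)} \left(-3\right) \left(-19\right) + 5666\right) + 34160} + 46479 = \frac{1}{\left(\left(-24 + 48 \cdot 5\right) \left(-3\right) \left(-19\right) + 5666\right) + 34160} + 46479 = \frac{1}{\left(\left(-24 + 240\right) \left(-3\right) \left(-19\right) + 5666\right) + 34160} + 46479 = \frac{1}{\left(216 \left(-3\right) \left(-19\right) + 5666\right) + 34160} + 46479 = \frac{1}{\left(\left(-648\right) \left(-19\right) + 5666\right) + 34160} + 46479 = \frac{1}{\left(12312 + 5666\right) + 34160} + 46479 = \frac{1}{17978 + 34160} + 46479 = \frac{1}{52138} + 46479 = \frac{2423322103}{52138}$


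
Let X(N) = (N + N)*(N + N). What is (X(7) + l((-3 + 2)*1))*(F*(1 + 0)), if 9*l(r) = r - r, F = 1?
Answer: 196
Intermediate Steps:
X(N) = 4*N² (X(N) = (2*N)*(2*N) = 4*N²)
l(r) = 0 (l(r) = (r - r)/9 = (⅑)*0 = 0)
(X(7) + l((-3 + 2)*1))*(F*(1 + 0)) = (4*7² + 0)*(1*(1 + 0)) = (4*49 + 0)*(1*1) = (196 + 0)*1 = 196*1 = 196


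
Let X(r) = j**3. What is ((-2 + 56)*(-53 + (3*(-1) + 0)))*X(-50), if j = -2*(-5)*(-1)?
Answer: 3024000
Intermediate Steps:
j = -10 (j = 10*(-1) = -10)
X(r) = -1000 (X(r) = (-10)**3 = -1000)
((-2 + 56)*(-53 + (3*(-1) + 0)))*X(-50) = ((-2 + 56)*(-53 + (3*(-1) + 0)))*(-1000) = (54*(-53 + (-3 + 0)))*(-1000) = (54*(-53 - 3))*(-1000) = (54*(-56))*(-1000) = -3024*(-1000) = 3024000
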